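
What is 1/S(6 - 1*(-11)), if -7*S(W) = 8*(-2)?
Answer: 7/16 ≈ 0.43750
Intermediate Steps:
S(W) = 16/7 (S(W) = -8*(-2)/7 = -1/7*(-16) = 16/7)
1/S(6 - 1*(-11)) = 1/(16/7) = 7/16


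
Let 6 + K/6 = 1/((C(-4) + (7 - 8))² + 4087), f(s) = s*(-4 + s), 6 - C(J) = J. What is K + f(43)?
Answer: 3419847/2084 ≈ 1641.0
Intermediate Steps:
C(J) = 6 - J
K = -75021/2084 (K = -36 + 6/(((6 - 1*(-4)) + (7 - 8))² + 4087) = -36 + 6/(((6 + 4) - 1)² + 4087) = -36 + 6/((10 - 1)² + 4087) = -36 + 6/(9² + 4087) = -36 + 6/(81 + 4087) = -36 + 6/4168 = -36 + 6*(1/4168) = -36 + 3/2084 = -75021/2084 ≈ -35.999)
K + f(43) = -75021/2084 + 43*(-4 + 43) = -75021/2084 + 43*39 = -75021/2084 + 1677 = 3419847/2084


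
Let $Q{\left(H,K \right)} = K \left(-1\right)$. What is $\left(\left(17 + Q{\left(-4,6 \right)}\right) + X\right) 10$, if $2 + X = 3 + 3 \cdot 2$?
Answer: $180$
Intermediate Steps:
$Q{\left(H,K \right)} = - K$
$X = 7$ ($X = -2 + \left(3 + 3 \cdot 2\right) = -2 + \left(3 + 6\right) = -2 + 9 = 7$)
$\left(\left(17 + Q{\left(-4,6 \right)}\right) + X\right) 10 = \left(\left(17 - 6\right) + 7\right) 10 = \left(11 + 7\right) 10 = 18 \cdot 10 = 180$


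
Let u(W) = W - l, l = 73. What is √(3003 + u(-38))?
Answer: 2*√723 ≈ 53.777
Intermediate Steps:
u(W) = -73 + W (u(W) = W - 1*73 = W - 73 = -73 + W)
√(3003 + u(-38)) = √(3003 + (-73 - 38)) = √(3003 - 111) = √2892 = 2*√723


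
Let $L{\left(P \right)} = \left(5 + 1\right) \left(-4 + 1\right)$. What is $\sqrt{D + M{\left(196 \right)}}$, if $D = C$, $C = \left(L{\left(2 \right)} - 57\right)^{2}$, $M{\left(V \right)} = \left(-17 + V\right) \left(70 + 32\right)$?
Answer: $\sqrt{23883} \approx 154.54$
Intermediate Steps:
$L{\left(P \right)} = -18$ ($L{\left(P \right)} = 6 \left(-3\right) = -18$)
$M{\left(V \right)} = -1734 + 102 V$ ($M{\left(V \right)} = \left(-17 + V\right) 102 = -1734 + 102 V$)
$C = 5625$ ($C = \left(-18 - 57\right)^{2} = \left(-75\right)^{2} = 5625$)
$D = 5625$
$\sqrt{D + M{\left(196 \right)}} = \sqrt{5625 + \left(-1734 + 102 \cdot 196\right)} = \sqrt{5625 + \left(-1734 + 19992\right)} = \sqrt{5625 + 18258} = \sqrt{23883}$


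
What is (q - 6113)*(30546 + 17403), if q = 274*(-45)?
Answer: -884323407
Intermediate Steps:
q = -12330
(q - 6113)*(30546 + 17403) = (-12330 - 6113)*(30546 + 17403) = -18443*47949 = -884323407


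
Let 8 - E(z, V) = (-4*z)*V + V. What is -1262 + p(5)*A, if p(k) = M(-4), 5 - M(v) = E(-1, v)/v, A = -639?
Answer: -8930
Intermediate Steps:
E(z, V) = 8 - V + 4*V*z (E(z, V) = 8 - ((-4*z)*V + V) = 8 - (-4*V*z + V) = 8 - (V - 4*V*z) = 8 + (-V + 4*V*z) = 8 - V + 4*V*z)
M(v) = 5 - (8 - 5*v)/v (M(v) = 5 - (8 - v + 4*v*(-1))/v = 5 - (8 - v - 4*v)/v = 5 - (8 - 5*v)/v)
p(k) = 12 (p(k) = 10 - 8/(-4) = 10 - 8*(-¼) = 10 + 2 = 12)
-1262 + p(5)*A = -1262 + 12*(-639) = -1262 - 7668 = -8930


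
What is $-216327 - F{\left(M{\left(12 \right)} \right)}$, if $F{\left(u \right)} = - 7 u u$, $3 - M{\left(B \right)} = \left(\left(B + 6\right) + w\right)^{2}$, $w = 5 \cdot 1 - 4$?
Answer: $680821$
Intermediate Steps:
$w = 1$ ($w = 5 - 4 = 1$)
$M{\left(B \right)} = 3 - \left(7 + B\right)^{2}$ ($M{\left(B \right)} = 3 - \left(\left(B + 6\right) + 1\right)^{2} = 3 - \left(\left(6 + B\right) + 1\right)^{2} = 3 - \left(7 + B\right)^{2}$)
$F{\left(u \right)} = - 7 u^{2}$
$-216327 - F{\left(M{\left(12 \right)} \right)} = -216327 - - 7 \left(3 - \left(7 + 12\right)^{2}\right)^{2} = -216327 - - 7 \left(3 - 19^{2}\right)^{2} = -216327 - - 7 \left(3 - 361\right)^{2} = -216327 - - 7 \left(-358\right)^{2} = -216327 - \left(-7\right) 128164 = -216327 - -897148 = -216327 + 897148 = 680821$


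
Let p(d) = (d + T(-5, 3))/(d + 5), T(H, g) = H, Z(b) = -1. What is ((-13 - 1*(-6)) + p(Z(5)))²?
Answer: 289/4 ≈ 72.250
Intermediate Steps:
p(d) = (-5 + d)/(5 + d) (p(d) = (d - 5)/(d + 5) = (-5 + d)/(5 + d))
((-13 - 1*(-6)) + p(Z(5)))² = ((-13 - 1*(-6)) + (-5 - 1)/(5 - 1))² = ((-13 + 6) - 6/4)² = (-7 + (¼)*(-6))² = (-7 - 3/2)² = (-17/2)² = 289/4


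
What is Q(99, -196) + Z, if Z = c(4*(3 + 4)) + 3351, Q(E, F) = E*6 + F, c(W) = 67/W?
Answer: 105039/28 ≈ 3751.4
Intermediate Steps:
Q(E, F) = F + 6*E (Q(E, F) = 6*E + F = F + 6*E)
Z = 93895/28 (Z = 67/((4*(3 + 4))) + 3351 = 67/((4*7)) + 3351 = 67/28 + 3351 = 93895/28 ≈ 3353.4)
Q(99, -196) + Z = (-196 + 6*99) + 93895/28 = (-196 + 594) + 93895/28 = 398 + 93895/28 = 105039/28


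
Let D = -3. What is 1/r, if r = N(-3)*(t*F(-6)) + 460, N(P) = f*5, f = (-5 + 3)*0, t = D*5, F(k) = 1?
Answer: 1/460 ≈ 0.0021739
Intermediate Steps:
t = -15 (t = -3*5 = -15)
f = 0 (f = -2*0 = 0)
N(P) = 0 (N(P) = 0*5 = 0)
r = 460 (r = 0*(-15*1) + 460 = 0*(-15) + 460 = 0 + 460 = 460)
1/r = 1/460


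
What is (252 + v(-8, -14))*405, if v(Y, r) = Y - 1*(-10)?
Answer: 102870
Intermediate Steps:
v(Y, r) = 10 + Y (v(Y, r) = Y + 10 = 10 + Y)
(252 + v(-8, -14))*405 = (252 + (10 - 8))*405 = (252 + 2)*405 = 254*405 = 102870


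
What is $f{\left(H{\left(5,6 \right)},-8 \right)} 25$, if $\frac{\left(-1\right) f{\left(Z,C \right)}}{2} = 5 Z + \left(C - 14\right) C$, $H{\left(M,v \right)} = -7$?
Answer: $-7050$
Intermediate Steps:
$f{\left(Z,C \right)} = - 10 Z - 2 C \left(-14 + C\right)$ ($f{\left(Z,C \right)} = - 2 \left(5 Z + \left(C - 14\right) C\right) = - 2 \left(5 Z + \left(-14 + C\right) C\right) = - 2 \left(5 Z + C \left(-14 + C\right)\right) = - 10 Z - 2 C \left(-14 + C\right)$)
$f{\left(H{\left(5,6 \right)},-8 \right)} 25 = \left(\left(-10\right) \left(-7\right) - 2 \left(-8\right)^{2} + 28 \left(-8\right)\right) 25 = \left(70 - 128 - 224\right) 25 = \left(-282\right) 25 = -7050$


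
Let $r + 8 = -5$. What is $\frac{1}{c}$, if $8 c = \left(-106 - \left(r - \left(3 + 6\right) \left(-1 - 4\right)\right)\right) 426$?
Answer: $- \frac{2}{14697} \approx -0.00013608$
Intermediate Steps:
$r = -13$ ($r = -8 - 5 = -13$)
$c = - \frac{14697}{2}$ ($c = \frac{\left(-106 + \left(\left(3 + 6\right) \left(-1 - 4\right) - -13\right)\right) 426}{8} = \frac{\left(-106 + \left(9 \left(-5\right) + 13\right)\right) 426}{8} = \frac{\left(-106 + \left(-45 + 13\right)\right) 426}{8} = \frac{\left(-106 - 32\right) 426}{8} = \frac{\left(-138\right) 426}{8} = \frac{1}{8} \left(-58788\right) = - \frac{14697}{2} \approx -7348.5$)
$\frac{1}{c} = \frac{1}{- \frac{14697}{2}} = - \frac{2}{14697}$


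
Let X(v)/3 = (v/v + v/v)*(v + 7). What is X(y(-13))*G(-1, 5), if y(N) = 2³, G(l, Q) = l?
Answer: -90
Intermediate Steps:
y(N) = 8
X(v) = 42 + 6*v (X(v) = 3*((v/v + v/v)*(v + 7)) = 3*((1 + 1)*(7 + v)) = 3*(2*(7 + v)) = 3*(14 + 2*v) = 42 + 6*v)
X(y(-13))*G(-1, 5) = (42 + 6*8)*(-1) = (42 + 48)*(-1) = 90*(-1) = -90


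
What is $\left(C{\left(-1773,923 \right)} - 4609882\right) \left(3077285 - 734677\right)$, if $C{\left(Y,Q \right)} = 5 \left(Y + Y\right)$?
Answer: $-10840680892096$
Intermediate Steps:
$C{\left(Y,Q \right)} = 10 Y$ ($C{\left(Y,Q \right)} = 5 \cdot 2 Y = 10 Y$)
$\left(C{\left(-1773,923 \right)} - 4609882\right) \left(3077285 - 734677\right) = \left(10 \left(-1773\right) - 4609882\right) \left(3077285 - 734677\right) = \left(-17730 - 4609882\right) 2342608 = \left(-4627612\right) 2342608 = -10840680892096$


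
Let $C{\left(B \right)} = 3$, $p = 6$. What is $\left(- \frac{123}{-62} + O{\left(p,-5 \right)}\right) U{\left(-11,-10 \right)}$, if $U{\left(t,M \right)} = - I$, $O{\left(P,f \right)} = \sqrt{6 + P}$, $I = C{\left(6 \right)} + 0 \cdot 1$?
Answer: $- \frac{369}{62} - 6 \sqrt{3} \approx -16.344$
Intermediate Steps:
$I = 3$ ($I = 3 + 0 \cdot 1 = 3 + 0 = 3$)
$U{\left(t,M \right)} = -3$ ($U{\left(t,M \right)} = \left(-1\right) 3 = -3$)
$\left(- \frac{123}{-62} + O{\left(p,-5 \right)}\right) U{\left(-11,-10 \right)} = \left(- \frac{123}{-62} + \sqrt{6 + 6}\right) \left(-3\right) = \left(\left(-123\right) \left(- \frac{1}{62}\right) + \sqrt{12}\right) \left(-3\right) = \left(\frac{123}{62} + 2 \sqrt{3}\right) \left(-3\right) = - \frac{369}{62} - 6 \sqrt{3}$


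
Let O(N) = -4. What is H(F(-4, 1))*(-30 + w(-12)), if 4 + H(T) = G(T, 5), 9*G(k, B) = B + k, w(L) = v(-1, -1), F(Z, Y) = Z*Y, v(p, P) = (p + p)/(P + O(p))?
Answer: 1036/9 ≈ 115.11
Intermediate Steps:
v(p, P) = 2*p/(-4 + P) (v(p, P) = (p + p)/(P - 4) = (2*p)/(-4 + P) = 2*p/(-4 + P))
F(Z, Y) = Y*Z
w(L) = ⅖ (w(L) = 2*(-1)/(-4 - 1) = 2*(-1)/(-5) = 2*(-1)*(-⅕) = ⅖)
G(k, B) = B/9 + k/9 (G(k, B) = (B + k)/9 = B/9 + k/9)
H(T) = -31/9 + T/9 (H(T) = -4 + ((⅑)*5 + T/9) = -4 + (5/9 + T/9) = -31/9 + T/9)
H(F(-4, 1))*(-30 + w(-12)) = (-31/9 + (1*(-4))/9)*(-30 + ⅖) = (-31/9 + (⅑)*(-4))*(-148/5) = (-31/9 - 4/9)*(-148/5) = -35/9*(-148/5) = 1036/9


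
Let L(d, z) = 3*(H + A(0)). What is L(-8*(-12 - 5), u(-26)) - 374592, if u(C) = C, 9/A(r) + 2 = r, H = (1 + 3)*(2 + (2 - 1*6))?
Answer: -749259/2 ≈ -3.7463e+5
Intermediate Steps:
H = -8 (H = 4*(2 + (2 - 6)) = 4*(2 - 4) = 4*(-2) = -8)
A(r) = 9/(-2 + r)
L(d, z) = -75/2 (L(d, z) = 3*(-8 + 9/(-2 + 0)) = 3*(-8 + 9/(-2)) = 3*(-8 + 9*(-½)) = 3*(-8 - 9/2) = 3*(-25/2) = -75/2)
L(-8*(-12 - 5), u(-26)) - 374592 = -75/2 - 374592 = -749259/2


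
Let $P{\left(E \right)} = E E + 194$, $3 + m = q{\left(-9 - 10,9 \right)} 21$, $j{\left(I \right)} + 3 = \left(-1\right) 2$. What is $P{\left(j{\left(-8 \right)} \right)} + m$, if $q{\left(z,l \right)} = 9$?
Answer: $405$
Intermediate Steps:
$j{\left(I \right)} = -5$ ($j{\left(I \right)} = -3 - 2 = -5$)
$m = 186$ ($m = -3 + 9 \cdot 21 = -3 + 189 = 186$)
$P{\left(E \right)} = 194 + E^{2}$ ($P{\left(E \right)} = E^{2} + 194 = 194 + E^{2}$)
$P{\left(j{\left(-8 \right)} \right)} + m = \left(194 + \left(-5\right)^{2}\right) + 186 = \left(194 + 25\right) + 186 = 219 + 186 = 405$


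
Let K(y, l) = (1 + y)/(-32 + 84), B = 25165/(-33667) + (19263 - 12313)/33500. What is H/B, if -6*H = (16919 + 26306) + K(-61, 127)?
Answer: 6337471029950/475052643 ≈ 13341.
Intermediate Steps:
B = -12180837/22556890 (B = 25165*(-1/33667) + 6950*(1/33500) = -25165/33667 + 139/670 = -12180837/22556890 ≈ -0.54000)
K(y, l) = 1/52 + y/52 (K(y, l) = (1 + y)/52 = (1 + y)*(1/52) = 1/52 + y/52)
H = -280955/39 (H = -((16919 + 26306) + (1/52 + (1/52)*(-61)))/6 = -(43225 + (1/52 - 61/52))/6 = -(43225 - 15/13)/6 = -⅙*561910/13 = -280955/39 ≈ -7204.0)
H/B = -280955/(39*(-12180837/22556890)) = -280955/39*(-22556890/12180837) = 6337471029950/475052643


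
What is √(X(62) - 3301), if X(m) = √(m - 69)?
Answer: √(-3301 + I*√7) ≈ 0.023 + 57.454*I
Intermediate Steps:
X(m) = √(-69 + m)
√(X(62) - 3301) = √(√(-69 + 62) - 3301) = √(√(-7) - 3301) = √(I*√7 - 3301) = √(-3301 + I*√7)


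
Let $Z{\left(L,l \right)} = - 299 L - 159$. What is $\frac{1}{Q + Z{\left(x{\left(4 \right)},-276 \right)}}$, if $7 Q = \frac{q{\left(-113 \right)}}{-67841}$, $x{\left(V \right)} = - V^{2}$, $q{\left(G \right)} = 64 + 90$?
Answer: $\frac{67841}{313764603} \approx 0.00021622$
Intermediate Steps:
$q{\left(G \right)} = 154$
$Z{\left(L,l \right)} = -159 - 299 L$
$Q = - \frac{22}{67841}$ ($Q = \frac{154 \frac{1}{-67841}}{7} = \frac{154 \left(- \frac{1}{67841}\right)}{7} = \frac{1}{7} \left(- \frac{154}{67841}\right) = - \frac{22}{67841} \approx -0.00032429$)
$\frac{1}{Q + Z{\left(x{\left(4 \right)},-276 \right)}} = \frac{1}{- \frac{22}{67841} - \left(159 + 299 \left(- 4^{2}\right)\right)} = \frac{1}{- \frac{22}{67841} - \left(159 + 299 \left(\left(-1\right) 16\right)\right)} = \frac{1}{- \frac{22}{67841} - -4625} = \frac{1}{- \frac{22}{67841} + \left(-159 + 4784\right)} = \frac{1}{- \frac{22}{67841} + 4625} = \frac{1}{\frac{313764603}{67841}} = \frac{67841}{313764603}$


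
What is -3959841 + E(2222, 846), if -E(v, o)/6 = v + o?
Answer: -3978249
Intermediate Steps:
E(v, o) = -6*o - 6*v (E(v, o) = -6*(v + o) = -6*(o + v) = -6*o - 6*v)
-3959841 + E(2222, 846) = -3959841 + (-6*846 - 6*2222) = -3959841 + (-5076 - 13332) = -3959841 - 18408 = -3978249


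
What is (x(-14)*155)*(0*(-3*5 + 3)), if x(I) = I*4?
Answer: 0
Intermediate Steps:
x(I) = 4*I
(x(-14)*155)*(0*(-3*5 + 3)) = ((4*(-14))*155)*(0*(-3*5 + 3)) = (-56*155)*(0*(-15 + 3)) = -0*(-12) = -8680*0 = 0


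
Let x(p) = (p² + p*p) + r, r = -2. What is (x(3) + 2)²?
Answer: 324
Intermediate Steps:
x(p) = -2 + 2*p² (x(p) = (p² + p*p) - 2 = (p² + p²) - 2 = 2*p² - 2 = -2 + 2*p²)
(x(3) + 2)² = ((-2 + 2*3²) + 2)² = ((-2 + 2*9) + 2)² = ((-2 + 18) + 2)² = (16 + 2)² = 18² = 324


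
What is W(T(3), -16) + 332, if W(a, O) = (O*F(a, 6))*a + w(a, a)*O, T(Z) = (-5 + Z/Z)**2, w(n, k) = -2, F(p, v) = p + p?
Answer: -7828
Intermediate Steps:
F(p, v) = 2*p
T(Z) = 16 (T(Z) = (-5 + 1)**2 = (-4)**2 = 16)
W(a, O) = -2*O + 2*O*a**2 (W(a, O) = (O*(2*a))*a - 2*O = (2*O*a)*a - 2*O = 2*O*a**2 - 2*O = -2*O + 2*O*a**2)
W(T(3), -16) + 332 = 2*(-16)*(-1 + 16**2) + 332 = 2*(-16)*(-1 + 256) + 332 = 2*(-16)*255 + 332 = -8160 + 332 = -7828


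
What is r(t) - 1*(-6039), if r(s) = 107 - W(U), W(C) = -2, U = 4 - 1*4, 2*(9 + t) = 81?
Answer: 6148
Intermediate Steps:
t = 63/2 (t = -9 + (½)*81 = -9 + 81/2 = 63/2 ≈ 31.500)
U = 0 (U = 4 - 4 = 0)
r(s) = 109 (r(s) = 107 - 1*(-2) = 107 + 2 = 109)
r(t) - 1*(-6039) = 109 - 1*(-6039) = 109 + 6039 = 6148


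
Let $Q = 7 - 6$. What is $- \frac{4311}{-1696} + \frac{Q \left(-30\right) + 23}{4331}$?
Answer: $\frac{18659069}{7345376} \approx 2.5402$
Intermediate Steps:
$Q = 1$ ($Q = 7 - 6 = 1$)
$- \frac{4311}{-1696} + \frac{Q \left(-30\right) + 23}{4331} = - \frac{4311}{-1696} + \frac{1 \left(-30\right) + 23}{4331} = \left(-4311\right) \left(- \frac{1}{1696}\right) + \left(-30 + 23\right) \frac{1}{4331} = \frac{4311}{1696} - \frac{7}{4331} = \frac{18659069}{7345376}$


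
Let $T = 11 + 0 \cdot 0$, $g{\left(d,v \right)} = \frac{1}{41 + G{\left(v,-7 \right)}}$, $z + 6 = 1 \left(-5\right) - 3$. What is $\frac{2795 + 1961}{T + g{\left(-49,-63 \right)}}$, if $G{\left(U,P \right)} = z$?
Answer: $\frac{64206}{149} \approx 430.91$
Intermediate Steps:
$z = -14$ ($z = -6 + \left(1 \left(-5\right) - 3\right) = -6 - 8 = -14$)
$G{\left(U,P \right)} = -14$
$g{\left(d,v \right)} = \frac{1}{27}$ ($g{\left(d,v \right)} = \frac{1}{41 - 14} = \frac{1}{27}$)
$T = 11$ ($T = 11 + 0 = 11$)
$\frac{2795 + 1961}{T + g{\left(-49,-63 \right)}} = \frac{2795 + 1961}{11 + \frac{1}{27}} = \frac{4756}{\frac{298}{27}} = 4756 \cdot \frac{27}{298} = \frac{64206}{149}$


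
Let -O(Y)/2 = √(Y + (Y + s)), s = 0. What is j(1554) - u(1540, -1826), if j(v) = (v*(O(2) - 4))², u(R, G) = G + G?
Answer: 154558276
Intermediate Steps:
O(Y) = -2*√2*√Y (O(Y) = -2*√(Y + (Y + 0)) = -2*√(Y + Y) = -2*√2*√Y)
u(R, G) = 2*G
j(v) = 64*v² (j(v) = (v*(-2*√2*√2 - 4))² = (v*(-4 - 4))² = (v*(-8))² = (-8*v)² = 64*v²)
j(1554) - u(1540, -1826) = 64*1554² - 2*(-1826) = 64*2414916 - 1*(-3652) = 154554624 + 3652 = 154558276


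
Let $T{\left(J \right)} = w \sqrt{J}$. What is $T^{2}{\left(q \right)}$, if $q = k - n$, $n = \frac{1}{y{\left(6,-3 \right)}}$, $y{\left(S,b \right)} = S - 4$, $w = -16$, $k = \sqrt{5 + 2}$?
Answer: $-128 + 256 \sqrt{7} \approx 549.31$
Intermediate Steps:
$k = \sqrt{7} \approx 2.6458$
$y{\left(S,b \right)} = -4 + S$
$n = \frac{1}{2}$ ($n = \frac{1}{-4 + 6} = \frac{1}{2} \approx 0.5$)
$q = - \frac{1}{2} + \sqrt{7}$ ($q = \sqrt{7} - \frac{1}{2} = - \frac{1}{2} + \sqrt{7} \approx 2.1458$)
$T{\left(J \right)} = - 16 \sqrt{J}$
$T^{2}{\left(q \right)} = \left(- 16 \sqrt{- \frac{1}{2} + \sqrt{7}}\right)^{2} = -128 + 256 \sqrt{7}$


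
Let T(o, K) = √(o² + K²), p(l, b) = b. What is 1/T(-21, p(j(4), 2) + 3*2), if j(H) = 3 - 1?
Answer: √505/505 ≈ 0.044499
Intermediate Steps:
j(H) = 2
T(o, K) = √(K² + o²)
1/T(-21, p(j(4), 2) + 3*2) = 1/(√((2 + 3*2)² + (-21)²)) = 1/(√((2 + 6)² + 441)) = 1/(√(8² + 441)) = 1/(√(64 + 441)) = 1/(√505) = √505/505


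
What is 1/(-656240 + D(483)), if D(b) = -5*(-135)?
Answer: -1/655565 ≈ -1.5254e-6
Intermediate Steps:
D(b) = 675
1/(-656240 + D(483)) = 1/(-656240 + 675) = 1/(-655565) = -1/655565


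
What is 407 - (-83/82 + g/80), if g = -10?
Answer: 133869/328 ≈ 408.14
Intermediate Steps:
407 - (-83/82 + g/80) = 407 - (-83/82 - 10/80) = 407 - (-83*1/82 - 10*1/80) = 407 - (-83/82 - ⅛) = 407 - 1*(-373/328) = 407 + 373/328 = 133869/328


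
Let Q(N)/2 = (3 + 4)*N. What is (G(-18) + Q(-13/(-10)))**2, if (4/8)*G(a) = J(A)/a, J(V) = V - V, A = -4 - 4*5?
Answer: 8281/25 ≈ 331.24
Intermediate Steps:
A = -24 (A = -4 - 20 = -24)
J(V) = 0
Q(N) = 14*N (Q(N) = 2*((3 + 4)*N) = 2*(7*N) = 14*N)
G(a) = 0 (G(a) = 2*(0/a) = 2*0 = 0)
(G(-18) + Q(-13/(-10)))**2 = (0 + 14*(-13/(-10)))**2 = (0 + 14*(-13*(-1/10)))**2 = (0 + 14*(13/10))**2 = (0 + 91/5)**2 = (91/5)**2 = 8281/25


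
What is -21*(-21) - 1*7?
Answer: 434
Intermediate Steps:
-21*(-21) - 1*7 = 441 - 7 = 434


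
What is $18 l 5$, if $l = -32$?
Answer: $-2880$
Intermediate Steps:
$18 l 5 = 18 \left(-32\right) 5 = \left(-576\right) 5 = -2880$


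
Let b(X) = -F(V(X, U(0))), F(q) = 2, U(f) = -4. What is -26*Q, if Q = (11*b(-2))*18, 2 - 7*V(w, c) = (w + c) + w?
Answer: 10296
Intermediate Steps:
V(w, c) = 2/7 - 2*w/7 - c/7 (V(w, c) = 2/7 - ((w + c) + w)/7 = 2/7 - ((c + w) + w)/7 = 2/7 - (c + 2*w)/7 = 2/7 + (-2*w/7 - c/7) = 2/7 - 2*w/7 - c/7)
b(X) = -2 (b(X) = -1*2 = -2)
Q = -396 (Q = (11*(-2))*18 = -22*18 = -396)
-26*Q = -26*(-396) = 10296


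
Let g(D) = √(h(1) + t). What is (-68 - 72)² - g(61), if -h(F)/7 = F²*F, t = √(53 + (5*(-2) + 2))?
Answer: 19600 - √(-7 + 3*√5) ≈ 19600.0 - 0.54018*I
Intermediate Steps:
t = 3*√5 (t = √(53 + (-10 + 2)) = √(53 - 8) = √45 = 3*√5 ≈ 6.7082)
h(F) = -7*F³ (h(F) = -7*F²*F = -7*F³)
g(D) = √(-7 + 3*√5) (g(D) = √(-7*1³ + 3*√5) = √(-7*1 + 3*√5) = √(-7 + 3*√5))
(-68 - 72)² - g(61) = (-68 - 72)² - √(-7 + 3*√5) = (-140)² - √(-7 + 3*√5) = 19600 - √(-7 + 3*√5)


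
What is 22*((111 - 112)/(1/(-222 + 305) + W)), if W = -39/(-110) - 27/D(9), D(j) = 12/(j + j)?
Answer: 100430/183209 ≈ 0.54817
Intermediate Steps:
D(j) = 6/j (D(j) = 12/((2*j)) = 12*(1/(2*j)) = 6/j)
W = -2208/55 (W = -39/(-110) - 27/(6/9) = -39*(-1/110) - 27/(6*(⅑)) = 39/110 - 27/⅔ = 39/110 - 27*3/2 = 39/110 - 81/2 = -2208/55 ≈ -40.145)
22*((111 - 112)/(1/(-222 + 305) + W)) = 22*((111 - 112)/(1/(-222 + 305) - 2208/55)) = 22*(-1/(1/83 - 2208/55)) = 22*(-1/(-183209/4565)) = 22*(-1*(-4565/183209)) = 22*(4565/183209) = 100430/183209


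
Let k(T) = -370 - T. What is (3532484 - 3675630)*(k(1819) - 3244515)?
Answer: 464752690784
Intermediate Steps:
(3532484 - 3675630)*(k(1819) - 3244515) = (3532484 - 3675630)*((-370 - 1*1819) - 3244515) = -143146*((-370 - 1819) - 3244515) = -143146*(-2189 - 3244515) = -143146*(-3246704) = 464752690784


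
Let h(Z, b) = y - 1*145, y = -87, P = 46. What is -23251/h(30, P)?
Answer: 23251/232 ≈ 100.22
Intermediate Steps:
h(Z, b) = -232 (h(Z, b) = -87 - 1*145 = -87 - 145 = -232)
-23251/h(30, P) = -23251/(-232) = -23251*(-1/232) = 23251/232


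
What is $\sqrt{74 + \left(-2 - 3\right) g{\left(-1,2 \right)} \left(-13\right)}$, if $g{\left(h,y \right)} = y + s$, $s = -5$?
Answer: $11 i \approx 11.0 i$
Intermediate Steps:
$g{\left(h,y \right)} = -5 + y$ ($g{\left(h,y \right)} = y - 5 = -5 + y$)
$\sqrt{74 + \left(-2 - 3\right) g{\left(-1,2 \right)} \left(-13\right)} = \sqrt{74 + \left(-2 - 3\right) \left(-5 + 2\right) \left(-13\right)} = \sqrt{74 + \left(-5\right) \left(-3\right) \left(-13\right)} = \sqrt{74 + 15 \left(-13\right)} = \sqrt{74 - 195} = \sqrt{-121} = 11 i$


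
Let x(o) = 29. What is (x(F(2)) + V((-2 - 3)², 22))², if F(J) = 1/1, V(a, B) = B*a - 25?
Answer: 306916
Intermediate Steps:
V(a, B) = -25 + B*a
F(J) = 1
(x(F(2)) + V((-2 - 3)², 22))² = (29 + (-25 + 22*(-2 - 3)²))² = (29 + (-25 + 22*(-5)²))² = (29 + (-25 + 22*25))² = (29 + (-25 + 550))² = (29 + 525)² = 554² = 306916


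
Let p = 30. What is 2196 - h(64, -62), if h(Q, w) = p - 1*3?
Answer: 2169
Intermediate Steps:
h(Q, w) = 27 (h(Q, w) = 30 - 1*3 = 30 - 3 = 27)
2196 - h(64, -62) = 2196 - 1*27 = 2196 - 27 = 2169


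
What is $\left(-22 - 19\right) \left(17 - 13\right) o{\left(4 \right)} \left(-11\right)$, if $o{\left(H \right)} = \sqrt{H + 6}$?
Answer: $1804 \sqrt{10} \approx 5704.8$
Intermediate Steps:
$o{\left(H \right)} = \sqrt{6 + H}$
$\left(-22 - 19\right) \left(17 - 13\right) o{\left(4 \right)} \left(-11\right) = \left(-22 - 19\right) \left(17 - 13\right) \sqrt{6 + 4} \left(-11\right) = \left(-41\right) 4 \sqrt{10} \left(-11\right) = - 164 \sqrt{10} \left(-11\right) = 1804 \sqrt{10}$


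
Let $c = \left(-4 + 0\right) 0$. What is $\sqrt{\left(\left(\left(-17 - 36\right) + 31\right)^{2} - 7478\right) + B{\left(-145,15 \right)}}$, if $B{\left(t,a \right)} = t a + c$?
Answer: $i \sqrt{9169} \approx 95.755 i$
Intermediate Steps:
$c = 0$ ($c = \left(-4\right) 0 = 0$)
$B{\left(t,a \right)} = a t$ ($B{\left(t,a \right)} = t a + 0 = a t + 0 = a t$)
$\sqrt{\left(\left(\left(-17 - 36\right) + 31\right)^{2} - 7478\right) + B{\left(-145,15 \right)}} = \sqrt{\left(\left(\left(-17 - 36\right) + 31\right)^{2} - 7478\right) + 15 \left(-145\right)} = \sqrt{\left(\left(-53 + 31\right)^{2} - 7478\right) - 2175} = \sqrt{\left(\left(-22\right)^{2} - 7478\right) - 2175} = \sqrt{\left(484 - 7478\right) - 2175} = \sqrt{-6994 - 2175} = \sqrt{-9169} = i \sqrt{9169}$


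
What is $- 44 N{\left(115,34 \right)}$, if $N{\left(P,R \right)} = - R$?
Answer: $1496$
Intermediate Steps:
$- 44 N{\left(115,34 \right)} = - 44 \left(\left(-1\right) 34\right) = \left(-44\right) \left(-34\right) = 1496$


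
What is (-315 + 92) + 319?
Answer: 96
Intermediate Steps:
(-315 + 92) + 319 = -223 + 319 = 96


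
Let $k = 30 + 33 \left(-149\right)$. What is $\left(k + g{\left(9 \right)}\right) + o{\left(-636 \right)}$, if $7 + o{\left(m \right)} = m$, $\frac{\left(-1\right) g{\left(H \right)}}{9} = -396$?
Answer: $-1966$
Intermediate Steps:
$g{\left(H \right)} = 3564$ ($g{\left(H \right)} = \left(-9\right) \left(-396\right) = 3564$)
$o{\left(m \right)} = -7 + m$
$k = -4887$ ($k = 30 - 4917 = -4887$)
$\left(k + g{\left(9 \right)}\right) + o{\left(-636 \right)} = \left(-4887 + 3564\right) - 643 = -1323 - 643 = -1966$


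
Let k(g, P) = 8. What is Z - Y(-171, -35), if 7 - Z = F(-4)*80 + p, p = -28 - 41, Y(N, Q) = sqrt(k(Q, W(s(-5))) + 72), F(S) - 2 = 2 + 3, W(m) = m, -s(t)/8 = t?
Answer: -484 - 4*sqrt(5) ≈ -492.94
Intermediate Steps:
s(t) = -8*t
F(S) = 7 (F(S) = 2 + (2 + 3) = 2 + 5 = 7)
Y(N, Q) = 4*sqrt(5) (Y(N, Q) = sqrt(8 + 72) = sqrt(80) = 4*sqrt(5))
p = -69
Z = -484 (Z = 7 - (7*80 - 69) = 7 - (560 - 69) = 7 - 1*491 = 7 - 491 = -484)
Z - Y(-171, -35) = -484 - 4*sqrt(5)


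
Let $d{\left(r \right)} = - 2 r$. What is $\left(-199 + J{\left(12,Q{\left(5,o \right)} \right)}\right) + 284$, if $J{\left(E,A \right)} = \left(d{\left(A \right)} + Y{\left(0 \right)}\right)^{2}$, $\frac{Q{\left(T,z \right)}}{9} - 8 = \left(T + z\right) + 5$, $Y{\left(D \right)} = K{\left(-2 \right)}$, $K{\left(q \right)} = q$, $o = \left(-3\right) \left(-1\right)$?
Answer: $144485$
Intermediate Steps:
$o = 3$
$Y{\left(D \right)} = -2$
$Q{\left(T,z \right)} = 117 + 9 T + 9 z$ ($Q{\left(T,z \right)} = 72 + 9 \left(\left(T + z\right) + 5\right) = 72 + 9 \left(5 + T + z\right) = 72 + \left(45 + 9 T + 9 z\right) = 117 + 9 T + 9 z$)
$J{\left(E,A \right)} = \left(-2 - 2 A\right)^{2}$ ($J{\left(E,A \right)} = \left(- 2 A - 2\right)^{2} = \left(-2 - 2 A\right)^{2}$)
$\left(-199 + J{\left(12,Q{\left(5,o \right)} \right)}\right) + 284 = \left(-199 + 4 \left(1 + \left(117 + 9 \cdot 5 + 9 \cdot 3\right)\right)^{2}\right) + 284 = \left(-199 + 4 \left(1 + \left(117 + 45 + 27\right)\right)^{2}\right) + 284 = \left(-199 + 4 \left(1 + 189\right)^{2}\right) + 284 = \left(-199 + 4 \cdot 190^{2}\right) + 284 = \left(-199 + 4 \cdot 36100\right) + 284 = \left(-199 + 144400\right) + 284 = 144201 + 284 = 144485$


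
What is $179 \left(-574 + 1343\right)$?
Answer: $137651$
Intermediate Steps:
$179 \left(-574 + 1343\right) = 179 \cdot 769 = 137651$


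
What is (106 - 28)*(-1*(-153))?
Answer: 11934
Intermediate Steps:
(106 - 28)*(-1*(-153)) = 78*153 = 11934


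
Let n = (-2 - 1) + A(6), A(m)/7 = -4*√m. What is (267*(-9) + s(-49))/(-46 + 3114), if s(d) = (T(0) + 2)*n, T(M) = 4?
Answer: -2421/3068 - 42*√6/767 ≈ -0.92324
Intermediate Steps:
A(m) = -28*√m (A(m) = 7*(-4*√m) = -28*√m)
n = -3 - 28*√6 (n = (-2 - 1) - 28*√6 = -3 - 28*√6 ≈ -71.586)
s(d) = -18 - 168*√6 (s(d) = (4 + 2)*(-3 - 28*√6) = 6*(-3 - 28*√6) = -18 - 168*√6)
(267*(-9) + s(-49))/(-46 + 3114) = (267*(-9) + (-18 - 168*√6))/(-46 + 3114) = (-2403 + (-18 - 168*√6))/3068 = (-2421 - 168*√6)*(1/3068) = -2421/3068 - 42*√6/767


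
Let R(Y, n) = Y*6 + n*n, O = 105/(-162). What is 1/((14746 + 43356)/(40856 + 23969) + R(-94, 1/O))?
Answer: -3176425/1781095514 ≈ -0.0017834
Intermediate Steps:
O = -35/54 (O = 105*(-1/162) = -35/54 ≈ -0.64815)
R(Y, n) = n² + 6*Y (R(Y, n) = 6*Y + n² = n² + 6*Y)
1/((14746 + 43356)/(40856 + 23969) + R(-94, 1/O)) = 1/((14746 + 43356)/(40856 + 23969) + ((1/(-35/54))² + 6*(-94))) = 1/(58102/64825 + ((-54/35)² - 564)) = 1/(58102*(1/64825) + (2916/1225 - 564)) = 1/(58102/64825 - 687984/1225) = 1/(-1781095514/3176425) = -3176425/1781095514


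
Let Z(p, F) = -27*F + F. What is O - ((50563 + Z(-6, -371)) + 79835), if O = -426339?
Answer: -566383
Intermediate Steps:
Z(p, F) = -26*F
O - ((50563 + Z(-6, -371)) + 79835) = -426339 - ((50563 - 26*(-371)) + 79835) = -426339 - ((50563 + 9646) + 79835) = -426339 - (60209 + 79835) = -426339 - 1*140044 = -426339 - 140044 = -566383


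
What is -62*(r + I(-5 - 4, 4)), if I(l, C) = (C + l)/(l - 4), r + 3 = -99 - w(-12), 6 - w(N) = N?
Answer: 96410/13 ≈ 7416.2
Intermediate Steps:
w(N) = 6 - N
r = -120 (r = -3 + (-99 - (6 - 1*(-12))) = -3 + (-99 - (6 + 12)) = -3 + (-99 - 1*18) = -3 + (-99 - 18) = -3 - 117 = -120)
I(l, C) = (C + l)/(-4 + l)
-62*(r + I(-5 - 4, 4)) = -62*(-120 + (4 + (-5 - 4))/(-4 + (-5 - 4))) = -62*(-120 + (4 - 9)/(-4 - 9)) = -62*(-120 - 5/(-13)) = -62*(-120 - 1/13*(-5)) = -62*(-120 + 5/13) = -62*(-1555/13) = 96410/13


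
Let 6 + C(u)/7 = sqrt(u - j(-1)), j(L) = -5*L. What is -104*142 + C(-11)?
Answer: -14810 + 28*I ≈ -14810.0 + 28.0*I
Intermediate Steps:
C(u) = -42 + 7*sqrt(-5 + u) (C(u) = -42 + 7*sqrt(u - (-5)*(-1)) = -42 + 7*sqrt(u - 1*5) = -42 + 7*sqrt(u - 5) = -42 + 7*sqrt(-5 + u))
-104*142 + C(-11) = -104*142 + (-42 + 7*sqrt(-5 - 11)) = -14768 + (-42 + 7*sqrt(-16)) = -14768 + (-42 + 7*(4*I)) = -14768 + (-42 + 28*I) = -14810 + 28*I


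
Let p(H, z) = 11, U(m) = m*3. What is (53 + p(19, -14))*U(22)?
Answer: 4224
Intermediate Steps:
U(m) = 3*m
(53 + p(19, -14))*U(22) = (53 + 11)*(3*22) = 64*66 = 4224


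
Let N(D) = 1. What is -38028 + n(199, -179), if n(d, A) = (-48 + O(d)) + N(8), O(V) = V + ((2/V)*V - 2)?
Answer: -37876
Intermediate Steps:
O(V) = V (O(V) = V + (2 - 2) = V + 0 = V)
n(d, A) = -47 + d (n(d, A) = (-48 + d) + 1 = -47 + d)
-38028 + n(199, -179) = -38028 + (-47 + 199) = -38028 + 152 = -37876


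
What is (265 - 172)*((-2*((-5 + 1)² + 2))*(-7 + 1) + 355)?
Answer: 53103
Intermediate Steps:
(265 - 172)*((-2*((-5 + 1)² + 2))*(-7 + 1) + 355) = 93*(-2*((-4)² + 2)*(-6) + 355) = 93*(-2*(16 + 2)*(-6) + 355) = 93*(-2*18*(-6) + 355) = 93*(-36*(-6) + 355) = 93*(216 + 355) = 93*571 = 53103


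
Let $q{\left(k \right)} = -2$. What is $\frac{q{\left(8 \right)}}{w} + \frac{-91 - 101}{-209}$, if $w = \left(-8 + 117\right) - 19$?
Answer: $\frac{8431}{9405} \approx 0.89644$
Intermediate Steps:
$w = 90$ ($w = 109 - 19 = 90$)
$\frac{q{\left(8 \right)}}{w} + \frac{-91 - 101}{-209} = - \frac{2}{90} + \frac{-91 - 101}{-209} = \left(-2\right) \frac{1}{90} + \left(-91 - 101\right) \left(- \frac{1}{209}\right) = - \frac{1}{45} - - \frac{192}{209} = - \frac{1}{45} + \frac{192}{209} = \frac{8431}{9405}$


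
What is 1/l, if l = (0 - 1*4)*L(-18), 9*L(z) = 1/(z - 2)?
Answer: 45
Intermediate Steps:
L(z) = 1/(9*(-2 + z)) (L(z) = 1/(9*(z - 2)) = 1/(9*(-2 + z)))
l = 1/45 (l = (0 - 1*4)*(1/(9*(-2 - 18))) = (0 - 4)*((⅑)/(-20)) = -4*(-1)/(9*20) = -4*(-1/180) = 1/45 ≈ 0.022222)
1/l = 1/(1/45) = 45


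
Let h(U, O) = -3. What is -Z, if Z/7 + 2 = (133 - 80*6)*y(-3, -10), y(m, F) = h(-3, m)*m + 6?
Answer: 36449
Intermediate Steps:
y(m, F) = 6 - 3*m (y(m, F) = -3*m + 6 = 6 - 3*m)
Z = -36449 (Z = -14 + 7*((133 - 80*6)*(6 - 3*(-3))) = -14 + 7*((133 - 480)*(6 + 9)) = -14 + 7*(-347*15) = -14 + 7*(-5205) = -14 - 36435 = -36449)
-Z = -1*(-36449) = 36449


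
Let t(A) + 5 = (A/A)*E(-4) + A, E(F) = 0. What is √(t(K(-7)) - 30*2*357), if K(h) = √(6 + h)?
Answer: √(-21425 + I) ≈ 0.003 + 146.37*I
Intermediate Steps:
t(A) = -5 + A (t(A) = -5 + ((A/A)*0 + A) = -5 + (1*0 + A) = -5 + (0 + A) = -5 + A)
√(t(K(-7)) - 30*2*357) = √((-5 + √(6 - 7)) - 30*2*357) = √((-5 + √(-1)) - 60*357) = √((-5 + I) - 21420) = √(-21425 + I)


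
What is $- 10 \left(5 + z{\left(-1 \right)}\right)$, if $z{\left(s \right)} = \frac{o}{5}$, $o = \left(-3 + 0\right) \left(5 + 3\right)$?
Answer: $-2$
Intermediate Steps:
$o = -24$ ($o = \left(-3\right) 8 = -24$)
$z{\left(s \right)} = - \frac{24}{5}$
$- 10 \left(5 + z{\left(-1 \right)}\right) = - 10 \left(5 - \frac{24}{5}\right) = \left(-10\right) \frac{1}{5} = -2$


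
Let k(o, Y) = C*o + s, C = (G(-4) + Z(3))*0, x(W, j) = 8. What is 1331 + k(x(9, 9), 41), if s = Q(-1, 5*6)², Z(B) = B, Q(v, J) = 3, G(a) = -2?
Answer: 1340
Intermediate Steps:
s = 9 (s = 3² = 9)
C = 0 (C = (-2 + 3)*0 = 1*0 = 0)
k(o, Y) = 9 (k(o, Y) = 0*o + 9 = 0 + 9 = 9)
1331 + k(x(9, 9), 41) = 1331 + 9 = 1340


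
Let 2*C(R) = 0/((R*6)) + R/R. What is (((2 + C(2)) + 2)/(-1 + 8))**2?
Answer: 81/196 ≈ 0.41327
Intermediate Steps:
C(R) = 1/2 (C(R) = (0/((R*6)) + R/R)/2 = (0/((6*R)) + 1)/2 = (0*(1/(6*R)) + 1)/2 = (0 + 1)/2 = (1/2)*1 = 1/2)
(((2 + C(2)) + 2)/(-1 + 8))**2 = (((2 + 1/2) + 2)/(-1 + 8))**2 = ((5/2 + 2)/7)**2 = ((9/2)*(1/7))**2 = (9/14)**2 = 81/196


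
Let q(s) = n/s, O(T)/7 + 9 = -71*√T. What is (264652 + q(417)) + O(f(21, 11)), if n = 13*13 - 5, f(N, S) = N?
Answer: 110333777/417 - 497*√21 ≈ 2.6231e+5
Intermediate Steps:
O(T) = -63 - 497*√T (O(T) = -63 + 7*(-71*√T) = -63 - 497*√T)
n = 164 (n = 169 - 5 = 164)
q(s) = 164/s
(264652 + q(417)) + O(f(21, 11)) = (264652 + 164/417) + (-63 - 497*√21) = 110360048/417 + (-63 - 497*√21) = 110333777/417 - 497*√21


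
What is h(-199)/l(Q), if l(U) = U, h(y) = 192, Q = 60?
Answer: 16/5 ≈ 3.2000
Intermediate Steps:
h(-199)/l(Q) = 192/60 = 192*(1/60) = 16/5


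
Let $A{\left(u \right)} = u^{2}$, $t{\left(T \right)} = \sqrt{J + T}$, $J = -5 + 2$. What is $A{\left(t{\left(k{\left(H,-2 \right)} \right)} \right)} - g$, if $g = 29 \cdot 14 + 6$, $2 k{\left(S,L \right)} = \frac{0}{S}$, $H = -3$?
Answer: $-415$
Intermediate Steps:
$k{\left(S,L \right)} = 0$ ($k{\left(S,L \right)} = \frac{0 \frac{1}{S}}{2} = \frac{1}{2} \cdot 0 = 0$)
$J = -3$
$t{\left(T \right)} = \sqrt{-3 + T}$
$g = 412$ ($g = 406 + 6 = 412$)
$A{\left(t{\left(k{\left(H,-2 \right)} \right)} \right)} - g = \left(\sqrt{-3 + 0}\right)^{2} - 412 = \left(\sqrt{-3}\right)^{2} - 412 = \left(i \sqrt{3}\right)^{2} - 412 = -3 - 412 = -415$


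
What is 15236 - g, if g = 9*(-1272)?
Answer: 26684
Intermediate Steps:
g = -11448
15236 - g = 15236 - 1*(-11448) = 15236 + 11448 = 26684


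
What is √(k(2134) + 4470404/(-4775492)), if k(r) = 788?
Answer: √1121827925562979/1193873 ≈ 28.055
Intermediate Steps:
√(k(2134) + 4470404/(-4775492)) = √(788 + 4470404/(-4775492)) = √(788 + 4470404*(-1/4775492)) = √(788 - 1117601/1193873) = √(939654323/1193873) = √1121827925562979/1193873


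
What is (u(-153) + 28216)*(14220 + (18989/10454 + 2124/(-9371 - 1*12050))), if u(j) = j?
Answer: 89373419363850839/223935134 ≈ 3.9910e+8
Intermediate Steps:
(u(-153) + 28216)*(14220 + (18989/10454 + 2124/(-9371 - 1*12050))) = (-153 + 28216)*(14220 + (18989/10454 + 2124/(-9371 - 1*12050))) = 28063*(14220 + (18989*(1/10454) + 2124/(-9371 - 12050))) = 28063*(14220 + (18989/10454 + 2124/(-21421))) = 28063*(14220 + (18989/10454 + 2124*(-1/21421))) = 28063*(14220 + (18989/10454 - 2124/21421)) = 28063*(14220 + 384559073/223935134) = 28063*(3184742164553/223935134) = 89373419363850839/223935134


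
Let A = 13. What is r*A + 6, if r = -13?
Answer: -163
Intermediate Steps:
r*A + 6 = -13*13 + 6 = -169 + 6 = -163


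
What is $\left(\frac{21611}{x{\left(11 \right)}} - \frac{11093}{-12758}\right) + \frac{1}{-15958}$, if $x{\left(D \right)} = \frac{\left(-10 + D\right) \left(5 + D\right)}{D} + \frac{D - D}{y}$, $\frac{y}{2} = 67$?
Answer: $\frac{12100241241905}{814368656} \approx 14858.0$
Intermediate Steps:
$y = 134$ ($y = 2 \cdot 67 = 134$)
$x{\left(D \right)} = \frac{\left(-10 + D\right) \left(5 + D\right)}{D}$ ($x{\left(D \right)} = \frac{\left(-10 + D\right) \left(5 + D\right)}{D} + \frac{D - D}{134} = \frac{\left(-10 + D\right) \left(5 + D\right)}{D} + 0 \cdot \frac{1}{134} = \frac{\left(-10 + D\right) \left(5 + D\right)}{D} + 0 = \frac{\left(-10 + D\right) \left(5 + D\right)}{D}$)
$\left(\frac{21611}{x{\left(11 \right)}} - \frac{11093}{-12758}\right) + \frac{1}{-15958} = \left(\frac{21611}{-5 + 11 - \frac{50}{11}} - \frac{11093}{-12758}\right) + \frac{1}{-15958} = \left(\frac{21611}{-5 + 11 - \frac{50}{11}} - - \frac{11093}{12758}\right) - \frac{1}{15958} = \left(\frac{21611}{-5 + 11 - \frac{50}{11}} + \frac{11093}{12758}\right) - \frac{1}{15958} = \left(\frac{21611}{\frac{16}{11}} + \frac{11093}{12758}\right) - \frac{1}{15958} = \left(21611 \cdot \frac{11}{16} + \frac{11093}{12758}\right) - \frac{1}{15958} = \left(\frac{237721}{16} + \frac{11093}{12758}\right) - \frac{1}{15958} = \frac{1516511003}{102064} - \frac{1}{15958} = \frac{12100241241905}{814368656}$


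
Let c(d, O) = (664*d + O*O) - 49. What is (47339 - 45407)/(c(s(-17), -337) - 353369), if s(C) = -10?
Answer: -644/82163 ≈ -0.0078381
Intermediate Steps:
c(d, O) = -49 + O² + 664*d (c(d, O) = (664*d + O²) - 49 = (O² + 664*d) - 49 = -49 + O² + 664*d)
(47339 - 45407)/(c(s(-17), -337) - 353369) = (47339 - 45407)/((-49 + (-337)² + 664*(-10)) - 353369) = 1932/((-49 + 113569 - 6640) - 353369) = 1932/(106880 - 353369) = 1932/(-246489) = 1932*(-1/246489) = -644/82163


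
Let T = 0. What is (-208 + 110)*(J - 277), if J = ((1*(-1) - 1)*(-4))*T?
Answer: 27146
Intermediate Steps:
J = 0 (J = ((1*(-1) - 1)*(-4))*0 = ((-1 - 1)*(-4))*0 = -2*(-4)*0 = 8*0 = 0)
(-208 + 110)*(J - 277) = (-208 + 110)*(0 - 277) = -98*(-277) = 27146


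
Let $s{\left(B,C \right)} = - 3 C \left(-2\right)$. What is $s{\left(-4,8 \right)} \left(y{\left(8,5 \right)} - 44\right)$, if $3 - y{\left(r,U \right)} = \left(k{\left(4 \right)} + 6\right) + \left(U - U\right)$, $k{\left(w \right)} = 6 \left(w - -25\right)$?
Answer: $-10608$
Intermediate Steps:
$k{\left(w \right)} = 150 + 6 w$ ($k{\left(w \right)} = 6 \left(w + 25\right) = 6 \left(25 + w\right) = 150 + 6 w$)
$s{\left(B,C \right)} = 6 C$
$y{\left(r,U \right)} = -177$ ($y{\left(r,U \right)} = 3 - \left(\left(\left(150 + 6 \cdot 4\right) + 6\right) + \left(U - U\right)\right) = 3 - \left(\left(\left(150 + 24\right) + 6\right) + 0\right) = 3 - \left(\left(174 + 6\right) + 0\right) = 3 - \left(180 + 0\right) = 3 - 180 = -177$)
$s{\left(-4,8 \right)} \left(y{\left(8,5 \right)} - 44\right) = 6 \cdot 8 \left(-177 - 44\right) = 48 \left(-221\right) = -10608$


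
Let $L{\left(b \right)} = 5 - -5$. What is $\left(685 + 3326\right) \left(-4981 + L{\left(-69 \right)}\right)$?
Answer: $-19938681$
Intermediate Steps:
$L{\left(b \right)} = 10$ ($L{\left(b \right)} = 5 + 5 = 10$)
$\left(685 + 3326\right) \left(-4981 + L{\left(-69 \right)}\right) = \left(685 + 3326\right) \left(-4981 + 10\right) = 4011 \left(-4971\right) = -19938681$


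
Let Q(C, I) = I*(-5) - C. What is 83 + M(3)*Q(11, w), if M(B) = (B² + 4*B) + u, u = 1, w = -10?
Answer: 941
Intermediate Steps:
Q(C, I) = -C - 5*I (Q(C, I) = -5*I - C = -C - 5*I)
M(B) = 1 + B² + 4*B (M(B) = (B² + 4*B) + 1 = 1 + B² + 4*B)
83 + M(3)*Q(11, w) = 83 + (1 + 3² + 4*3)*(-1*11 - 5*(-10)) = 83 + (1 + 9 + 12)*(-11 + 50) = 83 + 22*39 = 83 + 858 = 941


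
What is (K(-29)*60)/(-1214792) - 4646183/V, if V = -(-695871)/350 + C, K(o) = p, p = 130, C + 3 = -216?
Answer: -246931988568925/94028089629 ≈ -2626.2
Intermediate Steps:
C = -219 (C = -3 - 216 = -219)
K(o) = 130
V = 619221/350 (V = -(-695871)/350 - 219 = -1089*(-639/350) - 219 = 695871/350 - 219 = 619221/350 ≈ 1769.2)
(K(-29)*60)/(-1214792) - 4646183/V = (130*60)/(-1214792) - 4646183/619221/350 = 7800*(-1/1214792) - 4646183*350/619221 = -975/151849 - 1626164050/619221 = -246931988568925/94028089629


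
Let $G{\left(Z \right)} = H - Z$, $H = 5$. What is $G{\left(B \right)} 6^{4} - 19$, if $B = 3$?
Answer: $2573$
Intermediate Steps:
$G{\left(Z \right)} = 5 - Z$
$G{\left(B \right)} 6^{4} - 19 = \left(5 - 3\right) 6^{4} - 19 = \left(5 - 3\right) 1296 - 19 = 2 \cdot 1296 - 19 = 2592 - 19 = 2573$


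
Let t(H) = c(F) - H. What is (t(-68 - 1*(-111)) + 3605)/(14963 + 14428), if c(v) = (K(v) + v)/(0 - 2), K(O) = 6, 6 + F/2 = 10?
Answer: 1185/9797 ≈ 0.12096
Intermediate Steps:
F = 8 (F = -12 + 2*10 = -12 + 20 = 8)
c(v) = -3 - v/2 (c(v) = (6 + v)/(0 - 2) = (6 + v)/(-2) = (6 + v)*(-½) = -3 - v/2)
t(H) = -7 - H (t(H) = (-3 - ½*8) - H = (-3 - 4) - H = -7 - H)
(t(-68 - 1*(-111)) + 3605)/(14963 + 14428) = ((-7 - (-68 - 1*(-111))) + 3605)/(14963 + 14428) = ((-7 - (-68 + 111)) + 3605)/29391 = ((-7 - 1*43) + 3605)*(1/29391) = ((-7 - 43) + 3605)*(1/29391) = (-50 + 3605)*(1/29391) = 3555*(1/29391) = 1185/9797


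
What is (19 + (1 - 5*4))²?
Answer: 0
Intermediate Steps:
(19 + (1 - 5*4))² = (19 + (1 - 20))² = (19 - 19)² = 0² = 0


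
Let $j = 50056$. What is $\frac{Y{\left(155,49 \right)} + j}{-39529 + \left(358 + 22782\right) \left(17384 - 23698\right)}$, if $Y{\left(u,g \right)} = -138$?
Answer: $- \frac{49918}{146145489} \approx -0.00034156$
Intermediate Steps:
$\frac{Y{\left(155,49 \right)} + j}{-39529 + \left(358 + 22782\right) \left(17384 - 23698\right)} = \frac{-138 + 50056}{-39529 + \left(358 + 22782\right) \left(17384 - 23698\right)} = \frac{49918}{-39529 + 23140 \left(-6314\right)} = \frac{49918}{-39529 - 146105960} = \frac{49918}{-146145489} = 49918 \left(- \frac{1}{146145489}\right) = - \frac{49918}{146145489}$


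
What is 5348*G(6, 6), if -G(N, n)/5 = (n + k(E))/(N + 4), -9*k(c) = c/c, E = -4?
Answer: -141722/9 ≈ -15747.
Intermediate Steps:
k(c) = -1/9 (k(c) = -c/(9*c) = -1/9*1 = -1/9)
G(N, n) = -5*(-1/9 + n)/(4 + N) (G(N, n) = -5*(n - 1/9)/(N + 4) = -5*(-1/9 + n)/(4 + N))
5348*G(6, 6) = 5348*(5*(1 - 9*6)/(9*(4 + 6))) = 5348*((5/9)*(1 - 54)/10) = 5348*((5/9)*(1/10)*(-53)) = 5348*(-53/18) = -141722/9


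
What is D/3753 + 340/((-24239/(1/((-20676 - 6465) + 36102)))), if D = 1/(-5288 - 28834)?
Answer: -14585853373/9271776715726338 ≈ -1.5731e-6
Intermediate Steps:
D = -1/34122 (D = 1/(-34122) = -1/34122 ≈ -2.9307e-5)
D/3753 + 340/((-24239/(1/((-20676 - 6465) + 36102)))) = -1/34122/3753 + 340/((-24239/(1/((-20676 - 6465) + 36102)))) = -1/34122*1/3753 + 340/((-24239/(1/(-27141 + 36102)))) = -1/128059866 + 340/((-24239/(1/8961))) = -1/128059866 + 340/((-24239/1/8961)) = -1/128059866 + 340/((-24239*8961)) = -1/128059866 + 340/(-217205679) = -1/128059866 + 340*(-1/217205679) = -1/128059866 - 340/217205679 = -14585853373/9271776715726338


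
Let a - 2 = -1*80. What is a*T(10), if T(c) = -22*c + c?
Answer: 16380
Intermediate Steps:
T(c) = -21*c
a = -78 (a = 2 - 1*80 = 2 - 80 = -78)
a*T(10) = -(-1638)*10 = -78*(-210) = 16380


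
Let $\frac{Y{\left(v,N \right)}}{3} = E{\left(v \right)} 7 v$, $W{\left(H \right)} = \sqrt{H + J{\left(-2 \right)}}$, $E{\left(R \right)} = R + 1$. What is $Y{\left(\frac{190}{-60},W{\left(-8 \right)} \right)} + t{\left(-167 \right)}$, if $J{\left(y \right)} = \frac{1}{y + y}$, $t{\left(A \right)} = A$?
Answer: $- \frac{275}{12} \approx -22.917$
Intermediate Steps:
$E{\left(R \right)} = 1 + R$
$J{\left(y \right)} = \frac{1}{2 y}$
$W{\left(H \right)} = \sqrt{- \frac{1}{4} + H}$ ($W{\left(H \right)} = \sqrt{H + \frac{1}{2 \left(-2\right)}} = \sqrt{H + \frac{1}{2} \left(- \frac{1}{2}\right)} = \sqrt{H - \frac{1}{4}} = \sqrt{- \frac{1}{4} + H}$)
$Y{\left(v,N \right)} = 3 v \left(7 + 7 v\right)$ ($Y{\left(v,N \right)} = 3 \left(1 + v\right) 7 v = 3 \left(7 + 7 v\right) v = 3 v \left(7 + 7 v\right)$)
$Y{\left(\frac{190}{-60},W{\left(-8 \right)} \right)} + t{\left(-167 \right)} = 21 \frac{190}{-60} \left(1 + \frac{190}{-60}\right) - 167 = 21 \cdot 190 \left(- \frac{1}{60}\right) \left(1 + 190 \left(- \frac{1}{60}\right)\right) - 167 = 21 \left(- \frac{19}{6}\right) \left(1 - \frac{19}{6}\right) - 167 = 21 \left(- \frac{19}{6}\right) \left(- \frac{13}{6}\right) - 167 = \frac{1729}{12} - 167 = - \frac{275}{12}$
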